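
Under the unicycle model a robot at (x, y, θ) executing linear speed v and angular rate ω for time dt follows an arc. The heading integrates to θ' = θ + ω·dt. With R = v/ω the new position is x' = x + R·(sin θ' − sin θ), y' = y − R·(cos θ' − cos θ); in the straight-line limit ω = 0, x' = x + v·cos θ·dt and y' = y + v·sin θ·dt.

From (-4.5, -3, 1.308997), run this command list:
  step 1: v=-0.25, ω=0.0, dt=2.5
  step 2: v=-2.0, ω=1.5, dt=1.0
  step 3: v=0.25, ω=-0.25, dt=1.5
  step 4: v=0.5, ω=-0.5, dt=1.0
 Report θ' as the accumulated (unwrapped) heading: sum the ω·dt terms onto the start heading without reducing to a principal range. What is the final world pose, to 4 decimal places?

step 1: θ'=1.3090 (straight) → pose (-4.6618, -3.6037, 1.3090)
step 2: θ'=2.8090 (R=-1.3333) → pose (-3.8092, -5.2091, 2.8090)
step 3: θ'=2.4340 (R=-1.0000) → pose (-4.1327, -5.0238, 2.4340)
step 4: θ'=1.9340 (R=-1.0000) → pose (-4.4175, -4.6191, 1.9340)

(-4.4175, -4.6191, 1.9340)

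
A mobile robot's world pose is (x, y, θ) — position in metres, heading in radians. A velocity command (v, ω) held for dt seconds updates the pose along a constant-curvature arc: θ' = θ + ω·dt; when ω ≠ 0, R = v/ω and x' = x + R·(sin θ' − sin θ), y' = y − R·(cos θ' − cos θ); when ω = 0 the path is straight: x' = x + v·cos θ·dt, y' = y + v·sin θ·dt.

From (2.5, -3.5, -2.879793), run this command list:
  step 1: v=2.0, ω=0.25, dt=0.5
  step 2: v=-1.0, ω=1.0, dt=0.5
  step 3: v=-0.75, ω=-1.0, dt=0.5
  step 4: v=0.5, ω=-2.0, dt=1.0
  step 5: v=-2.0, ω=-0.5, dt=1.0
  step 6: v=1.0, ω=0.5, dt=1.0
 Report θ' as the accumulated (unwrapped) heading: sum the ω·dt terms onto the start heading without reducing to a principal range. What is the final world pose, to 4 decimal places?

(1.6196, -4.0090, -4.7548)

step 1: θ'=-2.7548 (R=8.0000) → pose (1.5527, -3.8184, -2.7548)
step 2: θ'=-2.2548 (R=-1.0000) → pose (1.9506, -3.5242, -2.2548)
step 3: θ'=-2.7548 (R=0.7500) → pose (2.2489, -3.3035, -2.7548)
step 4: θ'=-4.7548 (R=-0.2500) → pose (1.9049, -3.0614, -4.7548)
step 5: θ'=-5.2548 (R=4.0000) → pose (1.3343, -4.9566, -5.2548)
step 6: θ'=-4.7548 (R=2.0000) → pose (1.6196, -4.0090, -4.7548)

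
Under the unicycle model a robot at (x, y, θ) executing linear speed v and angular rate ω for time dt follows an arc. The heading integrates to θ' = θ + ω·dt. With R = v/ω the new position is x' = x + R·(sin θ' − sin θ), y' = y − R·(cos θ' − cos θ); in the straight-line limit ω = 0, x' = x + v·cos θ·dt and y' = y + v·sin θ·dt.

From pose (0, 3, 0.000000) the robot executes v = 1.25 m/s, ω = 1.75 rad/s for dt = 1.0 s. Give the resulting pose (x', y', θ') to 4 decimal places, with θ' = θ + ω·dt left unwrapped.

θ' = 0.0000 + 1.75·1.0 = 1.7500
R = v/ω = 1.25/1.75 = 0.7143
x' = 0 + 0.7143·(sin 1.7500 − sin 0.0000) = 0.7028
y' = 3 − 0.7143·(cos 1.7500 − cos 0.0000) = 3.8416

(0.7028, 3.8416, 1.7500)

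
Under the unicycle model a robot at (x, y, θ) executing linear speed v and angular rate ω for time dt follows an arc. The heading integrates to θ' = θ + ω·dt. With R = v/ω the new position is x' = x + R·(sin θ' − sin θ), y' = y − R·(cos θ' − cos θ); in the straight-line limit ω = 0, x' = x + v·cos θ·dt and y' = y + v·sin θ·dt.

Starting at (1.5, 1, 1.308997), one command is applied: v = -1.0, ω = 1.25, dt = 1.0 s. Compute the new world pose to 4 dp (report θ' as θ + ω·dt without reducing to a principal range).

(1.8326, 0.1249, 2.5590)

θ' = 1.3090 + 1.25·1.0 = 2.5590
R = v/ω = -1.0/1.25 = -0.8000
x' = 1.5 + -0.8000·(sin 2.5590 − sin 1.3090) = 1.8326
y' = 1 − -0.8000·(cos 2.5590 − cos 1.3090) = 0.1249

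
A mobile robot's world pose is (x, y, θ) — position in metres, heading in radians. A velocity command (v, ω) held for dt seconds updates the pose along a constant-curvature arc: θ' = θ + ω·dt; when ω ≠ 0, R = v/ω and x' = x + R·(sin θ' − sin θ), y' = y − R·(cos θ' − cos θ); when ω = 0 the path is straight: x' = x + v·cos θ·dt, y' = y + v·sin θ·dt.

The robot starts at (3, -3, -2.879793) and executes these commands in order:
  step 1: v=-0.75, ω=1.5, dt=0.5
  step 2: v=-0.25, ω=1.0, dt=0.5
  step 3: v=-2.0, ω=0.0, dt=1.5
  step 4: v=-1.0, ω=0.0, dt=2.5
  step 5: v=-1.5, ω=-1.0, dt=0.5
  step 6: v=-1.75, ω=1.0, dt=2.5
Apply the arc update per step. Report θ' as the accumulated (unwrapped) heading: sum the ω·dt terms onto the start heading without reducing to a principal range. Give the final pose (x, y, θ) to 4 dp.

(1.7653, 6.0927, 0.3702)

step 1: θ'=-2.1298 (R=-0.5000) → pose (3.2945, -2.7822, -2.1298)
step 2: θ'=-1.6298 (R=-0.2500) → pose (3.3321, -2.6644, -1.6298)
step 3: θ'=-1.6298 (straight) → pose (3.5090, 0.3304, -1.6298)
step 4: θ'=-1.6298 (straight) → pose (3.6564, 2.8261, -1.6298)
step 5: θ'=-2.1298 (R=1.5000) → pose (3.8821, 3.5331, -2.1298)
step 6: θ'=0.3702 (R=-1.7500) → pose (1.7653, 6.0927, 0.3702)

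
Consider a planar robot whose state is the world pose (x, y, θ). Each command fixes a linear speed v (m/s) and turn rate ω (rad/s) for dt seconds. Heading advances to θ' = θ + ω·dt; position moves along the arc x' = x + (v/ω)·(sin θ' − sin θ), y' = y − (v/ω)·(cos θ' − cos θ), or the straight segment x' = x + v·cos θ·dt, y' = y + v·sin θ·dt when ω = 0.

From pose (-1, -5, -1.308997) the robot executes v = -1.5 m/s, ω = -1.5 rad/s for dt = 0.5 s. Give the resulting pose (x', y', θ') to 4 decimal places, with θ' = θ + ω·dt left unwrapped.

θ' = -1.3090 + -1.5·0.5 = -2.0590
R = v/ω = -1.5/-1.5 = 1.0000
x' = -1 + 1.0000·(sin -2.0590 − sin -1.3090) = -0.9173
y' = -5 − 1.0000·(cos -2.0590 − cos -1.3090) = -4.2721

(-0.9173, -4.2721, -2.0590)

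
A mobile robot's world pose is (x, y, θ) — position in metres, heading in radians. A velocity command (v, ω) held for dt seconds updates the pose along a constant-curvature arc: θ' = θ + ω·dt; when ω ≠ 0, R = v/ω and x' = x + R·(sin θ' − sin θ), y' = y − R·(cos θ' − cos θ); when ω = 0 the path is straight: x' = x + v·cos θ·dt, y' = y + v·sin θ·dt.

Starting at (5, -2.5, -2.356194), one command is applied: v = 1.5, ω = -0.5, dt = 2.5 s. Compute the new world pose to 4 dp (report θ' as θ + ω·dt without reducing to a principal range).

θ' = -2.3562 + -0.5·2.5 = -3.6062
R = v/ω = 1.5/-0.5 = -3.0000
x' = 5 + -3.0000·(sin -3.6062 − sin -2.3562) = 1.5345
y' = -2.5 − -3.0000·(cos -3.6062 − cos -2.3562) = -3.0607

(1.5345, -3.0607, -3.6062)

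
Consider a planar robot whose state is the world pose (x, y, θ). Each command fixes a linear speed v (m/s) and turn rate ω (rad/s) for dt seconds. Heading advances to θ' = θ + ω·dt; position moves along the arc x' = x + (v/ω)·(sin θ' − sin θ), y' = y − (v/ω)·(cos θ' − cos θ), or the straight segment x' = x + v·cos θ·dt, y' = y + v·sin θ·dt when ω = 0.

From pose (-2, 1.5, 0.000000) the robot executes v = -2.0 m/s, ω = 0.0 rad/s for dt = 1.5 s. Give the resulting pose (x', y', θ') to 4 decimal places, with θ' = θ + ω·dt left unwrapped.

θ' = 0.0000 + 0.0·1.5 = 0.0000
ω = 0 → straight: x' = -2 + -2.0·cos(0.0000)·1.5 = -5.0000
y' = 1.5 + -2.0·sin(0.0000)·1.5 = 1.5000

(-5.0000, 1.5000, 0.0000)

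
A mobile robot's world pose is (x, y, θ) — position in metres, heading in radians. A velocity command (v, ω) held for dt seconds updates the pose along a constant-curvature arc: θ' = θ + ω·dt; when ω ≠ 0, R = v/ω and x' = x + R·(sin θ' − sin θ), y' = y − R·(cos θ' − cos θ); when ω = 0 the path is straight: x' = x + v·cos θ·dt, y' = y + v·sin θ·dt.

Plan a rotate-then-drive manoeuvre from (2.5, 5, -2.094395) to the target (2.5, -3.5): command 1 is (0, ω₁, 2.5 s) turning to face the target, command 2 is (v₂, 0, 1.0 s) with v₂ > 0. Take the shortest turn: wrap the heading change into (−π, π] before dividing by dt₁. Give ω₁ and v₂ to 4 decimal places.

ω₁ = 0.2094, v₂ = 8.5000

heading to target = atan2(-3.5−5, 2.5−2.5) = -1.5708
Δθ = wrap(-1.5708 − -2.0944) = 0.5236; ω₁ = Δθ/dt₁ = 0.2094
distance = √((2.5−2.5)² + (-3.5−5)²) = 8.5000; v₂ = distance/dt₂ = 8.5000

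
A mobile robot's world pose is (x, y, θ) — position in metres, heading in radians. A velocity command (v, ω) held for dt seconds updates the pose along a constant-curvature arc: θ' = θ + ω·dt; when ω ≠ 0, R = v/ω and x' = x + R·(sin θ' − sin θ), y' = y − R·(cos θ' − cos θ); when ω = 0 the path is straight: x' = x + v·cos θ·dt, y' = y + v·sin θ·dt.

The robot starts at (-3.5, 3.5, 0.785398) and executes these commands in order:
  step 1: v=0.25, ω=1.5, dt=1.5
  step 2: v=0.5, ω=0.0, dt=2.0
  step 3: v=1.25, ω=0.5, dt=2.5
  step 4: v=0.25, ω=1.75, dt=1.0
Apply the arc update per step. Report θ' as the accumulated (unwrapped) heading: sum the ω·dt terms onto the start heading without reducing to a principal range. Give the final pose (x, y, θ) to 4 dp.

(-7.0401, 2.2413, 6.0354)

step 1: θ'=3.0354 (R=0.1667) → pose (-3.6002, 3.7836, 3.0354)
step 2: θ'=3.0354 (straight) → pose (-4.5946, 3.8896, 3.0354)
step 3: θ'=4.2854 (R=2.5000) → pose (-7.1351, 2.4390, 4.2854)
step 4: θ'=6.0354 (R=0.1429) → pose (-7.0401, 2.2413, 6.0354)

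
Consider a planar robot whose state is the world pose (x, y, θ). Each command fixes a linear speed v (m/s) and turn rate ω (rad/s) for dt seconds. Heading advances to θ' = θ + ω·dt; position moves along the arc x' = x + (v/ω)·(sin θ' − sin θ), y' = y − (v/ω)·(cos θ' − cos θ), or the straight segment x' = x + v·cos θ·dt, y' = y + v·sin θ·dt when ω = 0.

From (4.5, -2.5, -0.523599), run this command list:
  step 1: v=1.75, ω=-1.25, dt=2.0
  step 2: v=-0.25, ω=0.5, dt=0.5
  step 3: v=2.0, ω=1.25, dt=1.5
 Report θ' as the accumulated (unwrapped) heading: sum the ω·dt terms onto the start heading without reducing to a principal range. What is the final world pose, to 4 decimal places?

step 1: θ'=-3.0236 (R=-1.4000) → pose (3.9648, -5.1027, -3.0236)
step 2: θ'=-2.7736 (R=-0.5000) → pose (4.0858, -5.0727, -2.7736)
step 3: θ'=-0.8986 (R=1.6000) → pose (3.4095, -7.5619, -0.8986)

(3.4095, -7.5619, -0.8986)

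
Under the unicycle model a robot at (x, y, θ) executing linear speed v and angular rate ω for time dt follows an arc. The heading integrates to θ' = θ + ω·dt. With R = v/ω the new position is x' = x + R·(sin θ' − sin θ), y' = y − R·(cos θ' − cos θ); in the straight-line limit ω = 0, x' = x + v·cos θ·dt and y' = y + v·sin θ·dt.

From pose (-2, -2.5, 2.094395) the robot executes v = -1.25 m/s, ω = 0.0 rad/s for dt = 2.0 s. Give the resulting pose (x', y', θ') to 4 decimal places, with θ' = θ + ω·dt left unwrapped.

(-0.7500, -4.6651, 2.0944)

θ' = 2.0944 + 0.0·2.0 = 2.0944
ω = 0 → straight: x' = -2 + -1.25·cos(2.0944)·2.0 = -0.7500
y' = -2.5 + -1.25·sin(2.0944)·2.0 = -4.6651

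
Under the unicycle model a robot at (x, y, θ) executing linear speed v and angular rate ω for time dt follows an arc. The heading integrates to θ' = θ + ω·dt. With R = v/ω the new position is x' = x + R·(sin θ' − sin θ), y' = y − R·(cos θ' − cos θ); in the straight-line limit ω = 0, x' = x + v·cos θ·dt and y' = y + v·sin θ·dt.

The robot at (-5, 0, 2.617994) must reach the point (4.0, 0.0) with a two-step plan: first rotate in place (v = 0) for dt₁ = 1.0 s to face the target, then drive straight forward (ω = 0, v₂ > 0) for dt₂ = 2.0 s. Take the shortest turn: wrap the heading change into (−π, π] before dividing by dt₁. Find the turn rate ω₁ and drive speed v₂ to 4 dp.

heading to target = atan2(0−0, 4−-5) = 0.0000
Δθ = wrap(0.0000 − 2.6180) = -2.6180; ω₁ = Δθ/dt₁ = -2.6180
distance = √((4−-5)² + (0−0)²) = 9.0000; v₂ = distance/dt₂ = 4.5000

ω₁ = -2.6180, v₂ = 4.5000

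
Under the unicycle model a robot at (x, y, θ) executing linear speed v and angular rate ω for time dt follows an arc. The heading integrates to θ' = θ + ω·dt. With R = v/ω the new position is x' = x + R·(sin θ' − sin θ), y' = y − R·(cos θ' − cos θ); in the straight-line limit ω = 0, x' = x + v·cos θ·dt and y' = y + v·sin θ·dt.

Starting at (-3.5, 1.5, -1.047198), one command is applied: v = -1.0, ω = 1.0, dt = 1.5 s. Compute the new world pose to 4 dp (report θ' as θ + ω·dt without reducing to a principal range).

θ' = -1.0472 + 1.0·1.5 = 0.4528
R = v/ω = -1.0/1.0 = -1.0000
x' = -3.5 + -1.0000·(sin 0.4528 − sin -1.0472) = -4.8035
y' = 1.5 − -1.0000·(cos 0.4528 − cos -1.0472) = 1.8992

(-4.8035, 1.8992, 0.4528)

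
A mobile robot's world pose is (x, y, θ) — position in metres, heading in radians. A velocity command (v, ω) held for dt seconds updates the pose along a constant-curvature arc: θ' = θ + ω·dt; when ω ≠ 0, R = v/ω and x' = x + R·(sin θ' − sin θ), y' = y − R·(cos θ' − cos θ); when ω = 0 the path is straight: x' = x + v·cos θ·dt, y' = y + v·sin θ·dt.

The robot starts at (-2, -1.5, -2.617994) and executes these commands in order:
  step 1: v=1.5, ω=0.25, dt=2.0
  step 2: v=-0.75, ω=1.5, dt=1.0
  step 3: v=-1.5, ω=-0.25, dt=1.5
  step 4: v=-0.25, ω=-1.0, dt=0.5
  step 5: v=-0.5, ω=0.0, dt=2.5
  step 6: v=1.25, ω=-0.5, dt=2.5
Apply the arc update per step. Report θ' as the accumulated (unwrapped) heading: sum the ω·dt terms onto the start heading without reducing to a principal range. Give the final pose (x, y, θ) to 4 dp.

step 1: θ'=-2.1180 (R=6.0000) → pose (-4.1239, -3.5744, -2.1180)
step 2: θ'=-0.6180 (R=-0.5000) → pose (-4.2612, -2.9067, -0.6180)
step 3: θ'=-0.9930 (R=6.0000) → pose (-5.8108, -1.2936, -0.9930)
step 4: θ'=-1.4930 (R=0.2500) → pose (-5.8506, -1.1764, -1.4930)
step 5: θ'=-1.4930 (straight) → pose (-5.9478, 0.0698, -1.4930)
step 6: θ'=-2.7430 (R=-2.5000) → pose (-7.4699, -2.4285, -2.7430)

(-7.4699, -2.4285, -2.7430)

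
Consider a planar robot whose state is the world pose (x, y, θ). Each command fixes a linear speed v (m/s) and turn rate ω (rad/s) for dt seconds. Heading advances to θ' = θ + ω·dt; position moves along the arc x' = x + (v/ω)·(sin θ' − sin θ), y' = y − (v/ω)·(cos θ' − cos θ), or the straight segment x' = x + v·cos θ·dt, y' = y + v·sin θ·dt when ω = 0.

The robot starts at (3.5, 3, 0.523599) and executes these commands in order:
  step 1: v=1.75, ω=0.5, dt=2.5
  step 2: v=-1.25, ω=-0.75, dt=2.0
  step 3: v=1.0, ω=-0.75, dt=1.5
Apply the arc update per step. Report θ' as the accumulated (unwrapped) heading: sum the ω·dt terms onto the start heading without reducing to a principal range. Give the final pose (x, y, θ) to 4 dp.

(5.3593, 4.3905, -0.8514)

step 1: θ'=1.7736 (R=3.5000) → pose (5.1783, 6.7360, 1.7736)
step 2: θ'=0.2736 (R=1.6667) → pose (3.9961, 4.7957, 0.2736)
step 3: θ'=-0.8514 (R=-1.3333) → pose (5.3593, 4.3905, -0.8514)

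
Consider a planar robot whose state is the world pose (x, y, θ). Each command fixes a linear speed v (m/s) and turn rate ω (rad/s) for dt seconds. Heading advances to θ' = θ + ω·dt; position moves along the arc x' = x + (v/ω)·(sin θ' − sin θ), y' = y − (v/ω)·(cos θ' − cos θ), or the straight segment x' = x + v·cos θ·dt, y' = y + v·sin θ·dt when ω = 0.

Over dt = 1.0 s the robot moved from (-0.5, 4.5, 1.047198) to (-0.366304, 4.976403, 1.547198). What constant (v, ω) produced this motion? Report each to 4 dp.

v = 0.5000, ω = 0.5000

Δθ = 1.547198 − 1.047198 = 0.500000
ω = Δθ/dt = 0.500000/1.0 = 0.5000
R = −Δy/(cos θ' − cos θ) = 1.0000
v = R·ω = 1.0000·0.5000 = 0.5000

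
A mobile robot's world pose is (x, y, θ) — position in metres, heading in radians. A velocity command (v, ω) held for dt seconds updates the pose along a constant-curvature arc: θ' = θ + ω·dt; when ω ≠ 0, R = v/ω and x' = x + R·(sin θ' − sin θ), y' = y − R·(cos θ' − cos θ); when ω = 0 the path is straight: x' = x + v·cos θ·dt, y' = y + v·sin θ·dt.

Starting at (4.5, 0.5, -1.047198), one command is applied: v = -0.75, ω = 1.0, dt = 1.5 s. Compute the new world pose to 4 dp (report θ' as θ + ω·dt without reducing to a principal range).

θ' = -1.0472 + 1.0·1.5 = 0.4528
R = v/ω = -0.75/1.0 = -0.7500
x' = 4.5 + -0.7500·(sin 0.4528 − sin -1.0472) = 3.5224
y' = 0.5 − -0.7500·(cos 0.4528 − cos -1.0472) = 0.7994

(3.5224, 0.7994, 0.4528)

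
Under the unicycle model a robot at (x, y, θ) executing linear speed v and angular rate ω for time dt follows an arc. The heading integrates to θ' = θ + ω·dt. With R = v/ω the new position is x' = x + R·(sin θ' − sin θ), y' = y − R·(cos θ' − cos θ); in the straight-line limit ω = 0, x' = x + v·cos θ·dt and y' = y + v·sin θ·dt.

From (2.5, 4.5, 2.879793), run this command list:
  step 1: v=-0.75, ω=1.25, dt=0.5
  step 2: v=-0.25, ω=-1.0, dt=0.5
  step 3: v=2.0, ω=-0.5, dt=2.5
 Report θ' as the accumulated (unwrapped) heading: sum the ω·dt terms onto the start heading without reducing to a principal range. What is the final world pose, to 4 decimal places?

step 1: θ'=3.5048 (R=-0.6000) → pose (2.8685, 4.5187, 3.5048)
step 2: θ'=3.0048 (R=0.2500) → pose (2.9914, 4.5327, 3.0048)
step 3: θ'=1.7548 (R=-4.0000) → pose (-0.3956, 7.7635, 1.7548)

(-0.3956, 7.7635, 1.7548)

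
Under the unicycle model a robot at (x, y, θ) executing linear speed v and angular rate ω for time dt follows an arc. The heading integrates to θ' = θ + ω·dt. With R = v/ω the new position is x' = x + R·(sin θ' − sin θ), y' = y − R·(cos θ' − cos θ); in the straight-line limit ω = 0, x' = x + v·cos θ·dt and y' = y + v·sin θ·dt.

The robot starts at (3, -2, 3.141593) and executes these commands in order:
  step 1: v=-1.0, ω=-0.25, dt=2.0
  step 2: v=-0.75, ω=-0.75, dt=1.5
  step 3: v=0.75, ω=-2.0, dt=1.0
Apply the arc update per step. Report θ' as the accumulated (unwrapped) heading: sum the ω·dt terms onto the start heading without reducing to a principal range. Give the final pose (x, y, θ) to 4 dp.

step 1: θ'=2.6416 (R=4.0000) → pose (4.9177, -2.4897, 2.6416)
step 2: θ'=1.5166 (R=1.0000) → pose (5.4368, -3.4214, 1.5166)
step 3: θ'=-0.4834 (R=-0.3750) → pose (5.9856, -3.1097, -0.4834)

(5.9856, -3.1097, -0.4834)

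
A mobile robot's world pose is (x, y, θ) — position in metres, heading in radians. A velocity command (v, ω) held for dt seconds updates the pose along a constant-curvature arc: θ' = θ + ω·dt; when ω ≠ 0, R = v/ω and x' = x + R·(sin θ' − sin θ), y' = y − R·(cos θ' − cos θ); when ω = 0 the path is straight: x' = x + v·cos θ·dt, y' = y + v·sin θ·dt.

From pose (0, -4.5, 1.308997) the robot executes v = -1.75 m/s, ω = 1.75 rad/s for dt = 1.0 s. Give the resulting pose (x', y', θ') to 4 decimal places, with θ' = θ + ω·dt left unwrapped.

θ' = 1.3090 + 1.75·1.0 = 3.0590
R = v/ω = -1.75/1.75 = -1.0000
x' = 0 + -1.0000·(sin 3.0590 − sin 1.3090) = 0.8834
y' = -4.5 − -1.0000·(cos 3.0590 − cos 1.3090) = -5.7554

(0.8834, -5.7554, 3.0590)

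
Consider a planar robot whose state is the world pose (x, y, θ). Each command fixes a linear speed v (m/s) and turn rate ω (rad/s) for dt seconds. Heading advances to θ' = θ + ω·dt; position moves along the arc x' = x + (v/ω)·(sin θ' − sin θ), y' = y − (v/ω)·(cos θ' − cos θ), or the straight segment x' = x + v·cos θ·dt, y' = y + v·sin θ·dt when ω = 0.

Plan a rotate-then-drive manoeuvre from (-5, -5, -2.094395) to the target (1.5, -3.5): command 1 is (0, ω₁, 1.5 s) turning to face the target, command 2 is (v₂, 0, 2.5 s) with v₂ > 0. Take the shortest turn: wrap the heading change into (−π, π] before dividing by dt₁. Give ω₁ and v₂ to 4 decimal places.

heading to target = atan2(-3.5−-5, 1.5−-5) = 0.2268
Δθ = wrap(0.2268 − -2.0944) = 2.3212; ω₁ = Δθ/dt₁ = 1.5475
distance = √((1.5−-5)² + (-3.5−-5)²) = 6.6708; v₂ = distance/dt₂ = 2.6683

ω₁ = 1.5475, v₂ = 2.6683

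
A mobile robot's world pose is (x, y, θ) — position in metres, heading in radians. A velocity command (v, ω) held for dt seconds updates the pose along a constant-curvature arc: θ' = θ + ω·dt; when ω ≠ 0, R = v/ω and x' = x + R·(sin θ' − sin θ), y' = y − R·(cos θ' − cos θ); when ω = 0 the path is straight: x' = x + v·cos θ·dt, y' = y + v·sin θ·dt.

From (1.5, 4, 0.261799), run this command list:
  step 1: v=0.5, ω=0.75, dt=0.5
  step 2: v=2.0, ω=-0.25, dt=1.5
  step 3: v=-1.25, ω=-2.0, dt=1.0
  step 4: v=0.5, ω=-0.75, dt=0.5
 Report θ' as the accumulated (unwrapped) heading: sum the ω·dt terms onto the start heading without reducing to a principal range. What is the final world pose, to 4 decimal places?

step 1: θ'=0.6368 (R=0.6667) → pose (1.7239, 4.1079, 0.6368)
step 2: θ'=0.2618 (R=-8.0000) → pose (4.4103, 5.4033, 0.2618)
step 3: θ'=-1.7382 (R=0.6250) → pose (3.6323, 6.1112, -1.7382)
step 4: θ'=-2.1132 (R=-0.6667) → pose (3.5459, 5.8781, -2.1132)

(3.5459, 5.8781, -2.1132)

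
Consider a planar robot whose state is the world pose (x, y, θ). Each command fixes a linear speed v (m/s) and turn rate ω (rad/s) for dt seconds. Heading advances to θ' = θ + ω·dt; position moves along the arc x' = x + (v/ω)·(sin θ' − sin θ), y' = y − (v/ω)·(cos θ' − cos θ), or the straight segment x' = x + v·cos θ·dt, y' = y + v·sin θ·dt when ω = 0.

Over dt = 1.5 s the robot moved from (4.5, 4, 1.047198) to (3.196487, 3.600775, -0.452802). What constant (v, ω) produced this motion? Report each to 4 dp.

Δθ = -0.452802 − 1.047198 = -1.500000
ω = Δθ/dt = -1.500000/1.5 = -1.0000
R = Δx/(sin θ' − sin θ) = 1.0000
v = R·ω = 1.0000·-1.0000 = -1.0000

v = -1.0000, ω = -1.0000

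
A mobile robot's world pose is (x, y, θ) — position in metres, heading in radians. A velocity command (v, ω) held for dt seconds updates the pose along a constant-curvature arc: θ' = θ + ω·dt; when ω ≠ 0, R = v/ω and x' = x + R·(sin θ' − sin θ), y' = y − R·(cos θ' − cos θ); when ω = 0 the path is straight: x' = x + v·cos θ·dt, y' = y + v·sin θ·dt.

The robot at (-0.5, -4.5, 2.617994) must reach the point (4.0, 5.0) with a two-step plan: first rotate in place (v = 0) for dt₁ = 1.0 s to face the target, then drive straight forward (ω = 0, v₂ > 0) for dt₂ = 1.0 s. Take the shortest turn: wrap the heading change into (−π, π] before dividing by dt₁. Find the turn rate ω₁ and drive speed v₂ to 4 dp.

ω₁ = -1.4896, v₂ = 10.5119

heading to target = atan2(5−-4.5, 4−-0.5) = 1.1284
Δθ = wrap(1.1284 − 2.6180) = -1.4896; ω₁ = Δθ/dt₁ = -1.4896
distance = √((4−-0.5)² + (5−-4.5)²) = 10.5119; v₂ = distance/dt₂ = 10.5119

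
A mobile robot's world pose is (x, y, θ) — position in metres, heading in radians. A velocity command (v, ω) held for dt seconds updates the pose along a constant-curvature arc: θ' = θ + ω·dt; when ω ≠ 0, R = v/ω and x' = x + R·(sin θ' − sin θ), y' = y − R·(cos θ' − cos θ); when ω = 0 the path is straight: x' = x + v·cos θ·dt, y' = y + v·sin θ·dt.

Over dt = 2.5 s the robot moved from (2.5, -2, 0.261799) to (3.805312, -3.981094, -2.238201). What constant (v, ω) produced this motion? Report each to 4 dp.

Δθ = -2.238201 − 0.261799 = -2.500000
ω = Δθ/dt = -2.500000/2.5 = -1.0000
R = −Δy/(cos θ' − cos θ) = -1.2500
v = R·ω = -1.2500·-1.0000 = 1.2500

v = 1.2500, ω = -1.0000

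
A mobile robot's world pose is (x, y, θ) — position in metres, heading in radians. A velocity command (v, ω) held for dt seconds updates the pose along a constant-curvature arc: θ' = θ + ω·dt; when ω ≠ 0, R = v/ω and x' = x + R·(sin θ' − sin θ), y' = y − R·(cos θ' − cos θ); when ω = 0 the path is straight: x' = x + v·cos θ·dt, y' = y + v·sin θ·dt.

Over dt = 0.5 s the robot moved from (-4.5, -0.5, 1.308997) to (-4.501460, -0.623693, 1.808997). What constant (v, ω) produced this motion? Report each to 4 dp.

v = -0.2500, ω = 1.0000

Δθ = 1.808997 − 1.308997 = 0.500000
ω = Δθ/dt = 0.500000/0.5 = 1.0000
R = −Δy/(cos θ' − cos θ) = -0.2500
v = R·ω = -0.2500·1.0000 = -0.2500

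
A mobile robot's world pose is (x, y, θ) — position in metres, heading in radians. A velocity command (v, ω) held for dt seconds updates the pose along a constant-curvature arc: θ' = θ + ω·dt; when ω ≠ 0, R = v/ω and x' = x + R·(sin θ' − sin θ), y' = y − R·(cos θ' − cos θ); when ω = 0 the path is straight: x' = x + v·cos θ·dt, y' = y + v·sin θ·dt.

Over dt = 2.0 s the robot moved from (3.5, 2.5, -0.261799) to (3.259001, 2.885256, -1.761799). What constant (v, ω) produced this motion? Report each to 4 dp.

Δθ = -1.761799 − -0.261799 = -1.500000
ω = Δθ/dt = -1.500000/2.0 = -0.7500
R = −Δy/(cos θ' − cos θ) = 0.3333
v = R·ω = 0.3333·-0.7500 = -0.2500

v = -0.2500, ω = -0.7500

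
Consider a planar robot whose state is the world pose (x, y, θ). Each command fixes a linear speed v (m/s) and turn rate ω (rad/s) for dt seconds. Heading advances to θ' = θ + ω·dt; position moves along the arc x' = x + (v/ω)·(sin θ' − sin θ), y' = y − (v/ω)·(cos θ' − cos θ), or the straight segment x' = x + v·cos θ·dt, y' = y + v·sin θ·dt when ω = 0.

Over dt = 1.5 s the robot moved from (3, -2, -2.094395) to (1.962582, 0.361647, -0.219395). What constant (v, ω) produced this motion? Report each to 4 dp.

v = -2.0000, ω = 1.2500

Δθ = -0.219395 − -2.094395 = 1.875000
ω = Δθ/dt = 1.875000/1.5 = 1.2500
R = −Δy/(cos θ' − cos θ) = -1.6000
v = R·ω = -1.6000·1.2500 = -2.0000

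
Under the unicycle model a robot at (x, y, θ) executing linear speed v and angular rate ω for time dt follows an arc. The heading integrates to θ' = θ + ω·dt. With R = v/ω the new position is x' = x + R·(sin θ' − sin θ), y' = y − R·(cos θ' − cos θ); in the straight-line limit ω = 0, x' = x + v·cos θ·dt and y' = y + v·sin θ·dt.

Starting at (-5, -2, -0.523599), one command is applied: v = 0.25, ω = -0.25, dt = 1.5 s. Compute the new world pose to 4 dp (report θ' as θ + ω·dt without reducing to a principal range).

(-4.7175, -2.2433, -0.8986)

θ' = -0.5236 + -0.25·1.5 = -0.8986
R = v/ω = 0.25/-0.25 = -1.0000
x' = -5 + -1.0000·(sin -0.8986 − sin -0.5236) = -4.7175
y' = -2 − -1.0000·(cos -0.8986 − cos -0.5236) = -2.2433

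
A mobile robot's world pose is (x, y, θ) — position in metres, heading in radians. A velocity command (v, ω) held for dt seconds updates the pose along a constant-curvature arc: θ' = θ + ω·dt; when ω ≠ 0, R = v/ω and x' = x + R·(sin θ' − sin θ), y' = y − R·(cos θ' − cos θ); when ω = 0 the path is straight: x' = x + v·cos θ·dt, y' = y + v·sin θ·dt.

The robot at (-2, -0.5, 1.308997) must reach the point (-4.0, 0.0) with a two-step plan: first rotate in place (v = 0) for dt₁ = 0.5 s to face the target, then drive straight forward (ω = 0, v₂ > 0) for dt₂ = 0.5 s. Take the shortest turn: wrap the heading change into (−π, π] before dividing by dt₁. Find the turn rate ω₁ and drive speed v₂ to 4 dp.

ω₁ = 3.1752, v₂ = 4.1231

heading to target = atan2(0−-0.5, -4−-2) = 2.8966
Δθ = wrap(2.8966 − 1.3090) = 1.5876; ω₁ = Δθ/dt₁ = 3.1752
distance = √((-4−-2)² + (0−-0.5)²) = 2.0616; v₂ = distance/dt₂ = 4.1231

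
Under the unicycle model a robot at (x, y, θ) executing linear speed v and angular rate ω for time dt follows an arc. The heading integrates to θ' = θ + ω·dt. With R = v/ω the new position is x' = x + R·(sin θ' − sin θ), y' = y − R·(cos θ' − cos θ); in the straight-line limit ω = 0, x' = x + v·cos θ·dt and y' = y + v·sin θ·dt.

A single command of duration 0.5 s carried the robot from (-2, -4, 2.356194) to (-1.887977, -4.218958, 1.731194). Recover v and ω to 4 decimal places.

v = -0.5000, ω = -1.2500

Δθ = 1.731194 − 2.356194 = -0.625000
ω = Δθ/dt = -0.625000/0.5 = -1.2500
R = −Δy/(cos θ' − cos θ) = 0.4000
v = R·ω = 0.4000·-1.2500 = -0.5000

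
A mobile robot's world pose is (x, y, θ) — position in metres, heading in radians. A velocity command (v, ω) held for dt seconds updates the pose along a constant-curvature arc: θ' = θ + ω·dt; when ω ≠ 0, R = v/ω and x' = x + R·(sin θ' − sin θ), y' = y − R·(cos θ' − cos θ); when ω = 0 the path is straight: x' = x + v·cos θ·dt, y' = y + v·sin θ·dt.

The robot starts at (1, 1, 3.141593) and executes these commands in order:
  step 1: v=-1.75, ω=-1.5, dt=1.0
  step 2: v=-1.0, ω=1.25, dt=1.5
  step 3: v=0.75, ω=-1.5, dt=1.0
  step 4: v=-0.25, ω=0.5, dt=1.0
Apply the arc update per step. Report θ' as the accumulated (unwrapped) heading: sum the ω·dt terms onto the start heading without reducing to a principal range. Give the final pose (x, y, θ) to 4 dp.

step 1: θ'=1.6416 (R=1.1667) → pose (2.1637, -0.0841, 1.6416)
step 2: θ'=3.5166 (R=-0.8000) → pose (3.2548, -0.7720, 3.5166)
step 3: θ'=2.0166 (R=-0.5000) → pose (2.6205, -0.5223, 2.0166)
step 4: θ'=2.5166 (R=-0.5000) → pose (2.7791, -0.7122, 2.5166)

(2.7791, -0.7122, 2.5166)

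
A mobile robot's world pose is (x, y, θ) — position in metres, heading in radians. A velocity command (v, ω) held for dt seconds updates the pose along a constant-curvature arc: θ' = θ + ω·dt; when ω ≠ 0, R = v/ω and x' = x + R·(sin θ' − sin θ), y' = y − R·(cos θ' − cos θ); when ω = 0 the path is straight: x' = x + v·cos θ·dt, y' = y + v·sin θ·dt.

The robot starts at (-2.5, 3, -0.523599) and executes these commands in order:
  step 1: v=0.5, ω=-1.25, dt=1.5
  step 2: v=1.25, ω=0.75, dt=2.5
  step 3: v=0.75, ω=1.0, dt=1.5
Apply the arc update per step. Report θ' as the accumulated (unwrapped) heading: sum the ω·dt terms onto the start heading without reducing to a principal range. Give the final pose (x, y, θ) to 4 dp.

(-1.1389, -0.0823, 0.9764)

step 1: θ'=-2.3986 (R=-0.4000) → pose (-2.4294, 2.3590, -2.3986)
step 2: θ'=-0.5236 (R=1.6667) → pose (-2.1352, -0.3118, -0.5236)
step 3: θ'=0.9764 (R=0.7500) → pose (-1.1389, -0.0823, 0.9764)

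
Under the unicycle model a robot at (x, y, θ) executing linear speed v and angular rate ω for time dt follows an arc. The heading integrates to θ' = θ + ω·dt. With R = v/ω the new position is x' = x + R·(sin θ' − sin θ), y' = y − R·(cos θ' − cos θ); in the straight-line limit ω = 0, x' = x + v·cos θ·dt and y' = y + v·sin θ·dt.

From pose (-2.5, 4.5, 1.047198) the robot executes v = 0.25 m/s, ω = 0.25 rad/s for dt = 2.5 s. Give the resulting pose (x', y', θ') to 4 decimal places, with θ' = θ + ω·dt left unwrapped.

(-2.3712, 5.1012, 1.6722)

θ' = 1.0472 + 0.25·2.5 = 1.6722
R = v/ω = 0.25/0.25 = 1.0000
x' = -2.5 + 1.0000·(sin 1.6722 − sin 1.0472) = -2.3712
y' = 4.5 − 1.0000·(cos 1.6722 − cos 1.0472) = 5.1012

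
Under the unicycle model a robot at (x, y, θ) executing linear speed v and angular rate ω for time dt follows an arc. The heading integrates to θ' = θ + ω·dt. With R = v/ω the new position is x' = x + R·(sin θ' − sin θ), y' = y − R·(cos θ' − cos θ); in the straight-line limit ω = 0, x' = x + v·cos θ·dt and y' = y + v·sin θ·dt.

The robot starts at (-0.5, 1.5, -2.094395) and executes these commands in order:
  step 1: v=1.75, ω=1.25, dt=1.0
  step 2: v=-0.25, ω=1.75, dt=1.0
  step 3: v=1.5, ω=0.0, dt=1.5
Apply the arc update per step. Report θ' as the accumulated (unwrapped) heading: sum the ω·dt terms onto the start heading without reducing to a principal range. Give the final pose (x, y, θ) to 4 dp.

step 1: θ'=-0.8444 (R=1.4000) → pose (-0.3342, -0.1299, -0.8444)
step 2: θ'=0.9056 (R=-0.1429) → pose (-0.5534, -0.1366, 0.9056)
step 3: θ'=0.9056 (straight) → pose (0.8354, 1.6337, 0.9056)

(0.8354, 1.6337, 0.9056)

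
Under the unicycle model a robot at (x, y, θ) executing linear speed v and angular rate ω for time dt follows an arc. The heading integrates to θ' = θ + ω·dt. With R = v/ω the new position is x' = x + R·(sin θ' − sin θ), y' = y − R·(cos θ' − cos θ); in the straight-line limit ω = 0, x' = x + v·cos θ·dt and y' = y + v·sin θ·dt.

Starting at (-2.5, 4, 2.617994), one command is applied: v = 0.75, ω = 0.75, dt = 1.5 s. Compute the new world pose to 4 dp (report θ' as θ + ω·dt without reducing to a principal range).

θ' = 2.6180 + 0.75·1.5 = 3.7430
R = v/ω = 0.75/0.75 = 1.0000
x' = -2.5 + 1.0000·(sin 3.7430 − sin 2.6180) = -3.5658
y' = 4 − 1.0000·(cos 3.7430 − cos 2.6180) = 3.9585

(-3.5658, 3.9585, 3.7430)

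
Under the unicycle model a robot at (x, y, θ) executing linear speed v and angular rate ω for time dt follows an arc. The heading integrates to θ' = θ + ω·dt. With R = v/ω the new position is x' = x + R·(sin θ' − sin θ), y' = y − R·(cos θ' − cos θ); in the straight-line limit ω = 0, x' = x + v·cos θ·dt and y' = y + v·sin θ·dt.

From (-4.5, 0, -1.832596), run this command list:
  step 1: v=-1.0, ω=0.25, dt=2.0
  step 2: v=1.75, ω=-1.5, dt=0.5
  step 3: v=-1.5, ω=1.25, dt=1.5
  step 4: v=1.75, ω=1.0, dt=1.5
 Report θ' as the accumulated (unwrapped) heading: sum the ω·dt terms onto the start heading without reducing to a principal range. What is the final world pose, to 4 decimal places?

(-3.3488, 4.1259, 1.2924)

step 1: θ'=-1.3326 (R=-4.0000) → pose (-4.4766, 1.9791, -1.3326)
step 2: θ'=-2.0826 (R=-1.1667) → pose (-4.5932, 1.1324, -2.0826)
step 3: θ'=-0.2076 (R=-1.2000) → pose (-5.3921, 2.8944, -0.2076)
step 4: θ'=1.2924 (R=1.7500) → pose (-3.3488, 4.1259, 1.2924)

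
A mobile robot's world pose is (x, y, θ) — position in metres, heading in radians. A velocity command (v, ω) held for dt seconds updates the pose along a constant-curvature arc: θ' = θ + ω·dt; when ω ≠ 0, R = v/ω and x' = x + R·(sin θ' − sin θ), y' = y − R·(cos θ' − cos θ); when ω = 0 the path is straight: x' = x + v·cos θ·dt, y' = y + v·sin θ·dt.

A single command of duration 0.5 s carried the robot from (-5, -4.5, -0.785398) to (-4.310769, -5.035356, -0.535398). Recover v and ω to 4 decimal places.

Δθ = -0.535398 − -0.785398 = 0.250000
ω = Δθ/dt = 0.250000/0.5 = 0.5000
R = Δx/(sin θ' − sin θ) = 3.5000
v = R·ω = 3.5000·0.5000 = 1.7500

v = 1.7500, ω = 0.5000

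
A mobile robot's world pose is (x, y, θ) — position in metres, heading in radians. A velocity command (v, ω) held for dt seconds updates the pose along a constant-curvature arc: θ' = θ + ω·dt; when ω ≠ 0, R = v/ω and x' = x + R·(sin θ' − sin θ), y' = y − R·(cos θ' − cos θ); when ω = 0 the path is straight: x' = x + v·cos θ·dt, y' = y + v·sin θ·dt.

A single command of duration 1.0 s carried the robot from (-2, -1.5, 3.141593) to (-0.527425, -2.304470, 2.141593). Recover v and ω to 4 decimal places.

v = -1.7500, ω = -1.0000

Δθ = 2.141593 − 3.141593 = -1.000000
ω = Δθ/dt = -1.000000/1.0 = -1.0000
R = Δx/(sin θ' − sin θ) = 1.7500
v = R·ω = 1.7500·-1.0000 = -1.7500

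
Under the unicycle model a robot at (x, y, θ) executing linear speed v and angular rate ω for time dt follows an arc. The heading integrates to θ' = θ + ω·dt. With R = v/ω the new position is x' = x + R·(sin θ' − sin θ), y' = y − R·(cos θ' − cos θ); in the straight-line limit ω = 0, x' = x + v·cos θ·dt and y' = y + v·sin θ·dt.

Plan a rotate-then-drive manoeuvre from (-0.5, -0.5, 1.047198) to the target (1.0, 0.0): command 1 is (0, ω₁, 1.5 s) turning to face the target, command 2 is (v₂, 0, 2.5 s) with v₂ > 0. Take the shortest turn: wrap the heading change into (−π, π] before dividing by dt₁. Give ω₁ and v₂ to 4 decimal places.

heading to target = atan2(0−-0.5, 1−-0.5) = 0.3218
Δθ = wrap(0.3218 − 1.0472) = -0.7254; ω₁ = Δθ/dt₁ = -0.4836
distance = √((1−-0.5)² + (0−-0.5)²) = 1.5811; v₂ = distance/dt₂ = 0.6325

ω₁ = -0.4836, v₂ = 0.6325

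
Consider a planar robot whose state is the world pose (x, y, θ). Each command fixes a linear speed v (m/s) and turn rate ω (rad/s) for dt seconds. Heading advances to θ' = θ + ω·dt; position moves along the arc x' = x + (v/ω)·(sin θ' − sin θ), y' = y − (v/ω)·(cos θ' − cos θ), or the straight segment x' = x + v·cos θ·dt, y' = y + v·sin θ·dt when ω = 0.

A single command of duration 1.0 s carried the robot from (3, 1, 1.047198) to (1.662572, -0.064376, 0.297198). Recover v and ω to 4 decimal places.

v = -1.7500, ω = -0.7500

Δθ = 0.297198 − 1.047198 = -0.750000
ω = Δθ/dt = -0.750000/1.0 = -0.7500
R = Δx/(sin θ' − sin θ) = 2.3333
v = R·ω = 2.3333·-0.7500 = -1.7500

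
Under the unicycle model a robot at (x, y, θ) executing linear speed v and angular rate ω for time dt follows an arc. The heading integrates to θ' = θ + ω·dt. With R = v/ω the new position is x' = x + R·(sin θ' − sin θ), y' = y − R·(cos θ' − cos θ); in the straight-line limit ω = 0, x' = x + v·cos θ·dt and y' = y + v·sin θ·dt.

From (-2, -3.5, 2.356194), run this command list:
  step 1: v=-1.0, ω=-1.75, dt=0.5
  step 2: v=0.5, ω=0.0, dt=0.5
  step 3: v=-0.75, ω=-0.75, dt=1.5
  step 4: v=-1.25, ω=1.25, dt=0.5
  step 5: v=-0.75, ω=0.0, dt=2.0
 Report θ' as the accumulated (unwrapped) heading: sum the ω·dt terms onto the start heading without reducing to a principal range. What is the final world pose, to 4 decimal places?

(-3.7763, -6.1819, 0.9812)

step 1: θ'=1.4812 (R=0.5714) → pose (-1.8349, -3.9552, 1.4812)
step 2: θ'=1.4812 (straight) → pose (-1.8126, -3.7062, 1.4812)
step 3: θ'=0.3562 (R=1.0000) → pose (-2.4598, -4.5539, 0.3562)
step 4: θ'=0.9812 (R=-1.0000) → pose (-2.9423, -4.9351, 0.9812)
step 5: θ'=0.9812 (straight) → pose (-3.7763, -6.1819, 0.9812)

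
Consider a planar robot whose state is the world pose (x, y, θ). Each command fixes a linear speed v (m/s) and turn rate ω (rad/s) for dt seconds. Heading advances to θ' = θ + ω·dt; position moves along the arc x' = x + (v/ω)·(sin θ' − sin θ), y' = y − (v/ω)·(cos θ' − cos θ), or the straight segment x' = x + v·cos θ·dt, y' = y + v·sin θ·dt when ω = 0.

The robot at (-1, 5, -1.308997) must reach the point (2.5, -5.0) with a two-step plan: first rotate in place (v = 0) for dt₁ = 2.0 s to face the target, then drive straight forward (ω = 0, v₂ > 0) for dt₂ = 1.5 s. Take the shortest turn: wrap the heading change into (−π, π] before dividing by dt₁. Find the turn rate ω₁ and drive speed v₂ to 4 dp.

ω₁ = 0.0374, v₂ = 7.0632

heading to target = atan2(-5−5, 2.5−-1) = -1.2341
Δθ = wrap(-1.2341 − -1.3090) = 0.0749; ω₁ = Δθ/dt₁ = 0.0374
distance = √((2.5−-1)² + (-5−5)²) = 10.5948; v₂ = distance/dt₂ = 7.0632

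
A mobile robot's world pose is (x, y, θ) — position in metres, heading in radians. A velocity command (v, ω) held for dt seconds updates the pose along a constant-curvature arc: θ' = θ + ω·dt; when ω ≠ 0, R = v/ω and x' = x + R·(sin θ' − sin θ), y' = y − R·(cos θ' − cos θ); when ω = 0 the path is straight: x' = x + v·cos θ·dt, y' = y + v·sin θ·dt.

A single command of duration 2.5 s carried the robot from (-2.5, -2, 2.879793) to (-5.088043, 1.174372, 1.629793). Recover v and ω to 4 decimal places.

Δθ = 1.629793 − 2.879793 = -1.250000
ω = Δθ/dt = -1.250000/2.5 = -0.5000
R = −Δy/(cos θ' − cos θ) = -3.5000
v = R·ω = -3.5000·-0.5000 = 1.7500

v = 1.7500, ω = -0.5000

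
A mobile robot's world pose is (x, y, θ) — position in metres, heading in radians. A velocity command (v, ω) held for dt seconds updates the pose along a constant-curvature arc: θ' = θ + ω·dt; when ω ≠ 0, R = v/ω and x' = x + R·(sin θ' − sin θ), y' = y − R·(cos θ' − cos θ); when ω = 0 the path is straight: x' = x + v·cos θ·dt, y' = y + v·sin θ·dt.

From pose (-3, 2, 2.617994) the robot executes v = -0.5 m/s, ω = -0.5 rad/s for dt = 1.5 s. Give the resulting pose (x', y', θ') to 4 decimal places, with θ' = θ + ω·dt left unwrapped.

(-2.5438, 1.4268, 1.8680)

θ' = 2.6180 + -0.5·1.5 = 1.8680
R = v/ω = -0.5/-0.5 = 1.0000
x' = -3 + 1.0000·(sin 1.8680 − sin 2.6180) = -2.5438
y' = 2 − 1.0000·(cos 1.8680 − cos 2.6180) = 1.4268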